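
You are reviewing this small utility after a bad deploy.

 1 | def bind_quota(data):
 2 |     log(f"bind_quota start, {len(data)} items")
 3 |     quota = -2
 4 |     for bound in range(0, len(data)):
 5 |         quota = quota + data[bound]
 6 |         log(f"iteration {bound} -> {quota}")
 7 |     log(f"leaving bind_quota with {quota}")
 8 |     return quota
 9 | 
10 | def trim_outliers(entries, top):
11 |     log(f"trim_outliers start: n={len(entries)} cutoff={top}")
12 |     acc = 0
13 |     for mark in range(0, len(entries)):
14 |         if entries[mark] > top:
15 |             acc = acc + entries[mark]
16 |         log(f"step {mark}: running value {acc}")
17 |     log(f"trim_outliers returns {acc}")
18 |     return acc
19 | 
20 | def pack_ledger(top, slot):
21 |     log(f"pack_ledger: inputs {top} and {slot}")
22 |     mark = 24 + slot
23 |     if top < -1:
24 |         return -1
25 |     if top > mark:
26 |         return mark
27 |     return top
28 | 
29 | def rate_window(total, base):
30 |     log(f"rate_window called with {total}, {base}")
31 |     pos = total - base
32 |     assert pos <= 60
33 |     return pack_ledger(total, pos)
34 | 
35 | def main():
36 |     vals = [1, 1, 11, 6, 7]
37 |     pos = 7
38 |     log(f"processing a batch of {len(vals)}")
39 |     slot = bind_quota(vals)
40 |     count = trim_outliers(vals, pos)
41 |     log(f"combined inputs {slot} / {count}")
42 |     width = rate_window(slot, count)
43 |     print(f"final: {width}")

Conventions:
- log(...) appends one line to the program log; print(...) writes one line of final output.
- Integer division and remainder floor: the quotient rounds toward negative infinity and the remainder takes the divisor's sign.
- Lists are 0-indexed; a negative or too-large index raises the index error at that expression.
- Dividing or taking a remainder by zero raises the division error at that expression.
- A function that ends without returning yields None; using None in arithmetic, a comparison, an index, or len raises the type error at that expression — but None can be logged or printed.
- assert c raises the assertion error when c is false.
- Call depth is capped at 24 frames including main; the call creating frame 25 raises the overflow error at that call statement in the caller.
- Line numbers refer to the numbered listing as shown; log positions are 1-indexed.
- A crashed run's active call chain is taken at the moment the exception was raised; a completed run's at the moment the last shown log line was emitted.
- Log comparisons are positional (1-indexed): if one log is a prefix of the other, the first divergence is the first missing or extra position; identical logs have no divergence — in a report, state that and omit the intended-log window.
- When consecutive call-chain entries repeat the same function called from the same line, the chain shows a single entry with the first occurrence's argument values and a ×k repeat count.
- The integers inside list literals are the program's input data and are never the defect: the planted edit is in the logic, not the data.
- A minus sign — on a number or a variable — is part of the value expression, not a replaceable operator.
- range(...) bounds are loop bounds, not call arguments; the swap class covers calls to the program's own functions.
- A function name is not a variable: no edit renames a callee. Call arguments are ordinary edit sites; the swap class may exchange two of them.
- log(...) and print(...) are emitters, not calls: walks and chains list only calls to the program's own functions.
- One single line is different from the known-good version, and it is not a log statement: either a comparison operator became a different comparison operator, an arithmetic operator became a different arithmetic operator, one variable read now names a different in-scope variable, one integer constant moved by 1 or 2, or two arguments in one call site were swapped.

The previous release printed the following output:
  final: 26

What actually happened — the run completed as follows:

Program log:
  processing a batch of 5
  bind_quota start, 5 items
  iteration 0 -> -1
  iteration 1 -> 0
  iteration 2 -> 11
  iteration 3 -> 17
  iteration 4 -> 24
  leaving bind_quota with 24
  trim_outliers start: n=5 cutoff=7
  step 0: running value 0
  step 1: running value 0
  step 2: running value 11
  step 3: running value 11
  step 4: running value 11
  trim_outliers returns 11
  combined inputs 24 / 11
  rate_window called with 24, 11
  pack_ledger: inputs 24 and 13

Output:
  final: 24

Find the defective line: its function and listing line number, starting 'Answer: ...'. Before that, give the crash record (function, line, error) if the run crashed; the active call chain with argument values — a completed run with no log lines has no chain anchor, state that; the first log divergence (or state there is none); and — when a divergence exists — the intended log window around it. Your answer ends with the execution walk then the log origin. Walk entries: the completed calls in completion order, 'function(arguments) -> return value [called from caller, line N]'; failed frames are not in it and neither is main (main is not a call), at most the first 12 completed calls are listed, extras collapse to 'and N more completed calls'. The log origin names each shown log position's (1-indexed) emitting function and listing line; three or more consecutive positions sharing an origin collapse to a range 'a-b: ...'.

Answer: the defect is in bind_quota at line 3.
Key fact: The log first diverges at position 3: the faulty run prints 'iteration 0 -> -1' where the working version prints 'iteration 0 -> 1'.
Call chain: main -> rate_window(24, 11) (called at line 42) -> pack_ledger(24, 13) (called at line 33).
First divergence: position 3; shown 'iteration 0 -> -1' vs intended 'iteration 0 -> 1'.
Intended log window:
  1: processing a batch of 5
  2: bind_quota start, 5 items
  3: iteration 0 -> 1
  4: iteration 1 -> 2
Execution walk:
  bind_quota([1, 1, 11, 6, 7]) -> 24  [called from main, line 39]
  trim_outliers([1, 1, 11, 6, 7], 7) -> 11  [called from main, line 40]
  pack_ledger(24, 13) -> 24  [called from rate_window, line 33]
  rate_window(24, 11) -> 24  [called from main, line 42]
Origin of each log line:
  1: emitted by main (line 38)
  2: emitted by bind_quota (line 2)
  3-7: emitted by bind_quota (line 6)
  8: emitted by bind_quota (line 7)
  9: emitted by trim_outliers (line 11)
  10-14: emitted by trim_outliers (line 16)
  15: emitted by trim_outliers (line 17)
  16: emitted by main (line 41)
  17: emitted by rate_window (line 30)
  18: emitted by pack_ledger (line 21)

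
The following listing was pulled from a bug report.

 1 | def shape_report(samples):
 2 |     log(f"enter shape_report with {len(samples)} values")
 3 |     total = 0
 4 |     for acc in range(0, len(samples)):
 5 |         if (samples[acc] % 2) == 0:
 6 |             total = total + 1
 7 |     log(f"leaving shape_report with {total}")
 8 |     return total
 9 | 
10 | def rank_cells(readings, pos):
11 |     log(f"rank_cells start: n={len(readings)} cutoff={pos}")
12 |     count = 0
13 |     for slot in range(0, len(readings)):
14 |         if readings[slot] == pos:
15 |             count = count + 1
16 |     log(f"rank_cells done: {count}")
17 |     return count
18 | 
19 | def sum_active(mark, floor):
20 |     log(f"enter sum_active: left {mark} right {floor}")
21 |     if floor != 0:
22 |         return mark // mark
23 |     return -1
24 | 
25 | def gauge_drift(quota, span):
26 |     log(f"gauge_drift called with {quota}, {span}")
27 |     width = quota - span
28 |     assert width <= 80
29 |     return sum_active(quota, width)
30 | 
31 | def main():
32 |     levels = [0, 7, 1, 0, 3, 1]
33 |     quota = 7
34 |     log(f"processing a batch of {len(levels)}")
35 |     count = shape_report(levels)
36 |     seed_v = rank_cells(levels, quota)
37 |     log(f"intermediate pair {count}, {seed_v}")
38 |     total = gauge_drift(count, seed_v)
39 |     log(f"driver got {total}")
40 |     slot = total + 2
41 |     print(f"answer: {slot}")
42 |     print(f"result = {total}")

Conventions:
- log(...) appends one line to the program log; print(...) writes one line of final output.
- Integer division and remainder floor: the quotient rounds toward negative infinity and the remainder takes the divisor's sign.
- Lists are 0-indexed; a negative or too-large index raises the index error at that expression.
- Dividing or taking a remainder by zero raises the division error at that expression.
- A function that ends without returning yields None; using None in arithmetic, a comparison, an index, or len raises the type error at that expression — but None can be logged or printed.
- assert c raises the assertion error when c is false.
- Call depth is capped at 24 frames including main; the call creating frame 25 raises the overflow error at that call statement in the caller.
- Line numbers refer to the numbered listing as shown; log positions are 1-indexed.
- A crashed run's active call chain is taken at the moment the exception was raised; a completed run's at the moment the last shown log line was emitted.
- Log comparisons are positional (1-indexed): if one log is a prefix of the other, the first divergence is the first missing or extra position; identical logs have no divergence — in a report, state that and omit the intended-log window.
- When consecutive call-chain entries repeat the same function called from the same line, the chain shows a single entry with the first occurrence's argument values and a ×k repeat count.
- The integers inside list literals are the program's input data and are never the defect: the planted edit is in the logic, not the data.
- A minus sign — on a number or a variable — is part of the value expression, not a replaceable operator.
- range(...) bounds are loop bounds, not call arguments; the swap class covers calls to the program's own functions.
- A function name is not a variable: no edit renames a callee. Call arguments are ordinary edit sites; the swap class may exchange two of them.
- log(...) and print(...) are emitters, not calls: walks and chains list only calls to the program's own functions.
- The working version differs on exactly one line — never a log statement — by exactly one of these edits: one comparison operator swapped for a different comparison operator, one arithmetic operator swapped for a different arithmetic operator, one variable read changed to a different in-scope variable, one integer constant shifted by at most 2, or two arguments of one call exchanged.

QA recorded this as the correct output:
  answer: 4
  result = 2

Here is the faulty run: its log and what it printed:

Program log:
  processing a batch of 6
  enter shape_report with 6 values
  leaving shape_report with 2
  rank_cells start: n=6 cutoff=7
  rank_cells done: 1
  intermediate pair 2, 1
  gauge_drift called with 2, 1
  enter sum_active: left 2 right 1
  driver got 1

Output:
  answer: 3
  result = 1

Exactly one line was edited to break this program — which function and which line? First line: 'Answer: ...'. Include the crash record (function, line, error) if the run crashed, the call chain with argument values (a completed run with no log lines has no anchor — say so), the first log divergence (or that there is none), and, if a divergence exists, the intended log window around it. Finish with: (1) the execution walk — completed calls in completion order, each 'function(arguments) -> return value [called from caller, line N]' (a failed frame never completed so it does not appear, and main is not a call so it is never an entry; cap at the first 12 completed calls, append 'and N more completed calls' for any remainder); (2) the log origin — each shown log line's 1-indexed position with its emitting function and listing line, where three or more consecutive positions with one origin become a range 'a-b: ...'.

Answer: the defect is in sum_active at line 22.
Key observation: Log line 9 is where behavior first shows: 'driver got 1' appears instead of 'driver got 2'.
Call chain: main.
First divergence: position 9 — shown 'driver got 1', intended 'driver got 2'.
Intended log window:
  7: gauge_drift called with 2, 1
  8: enter sum_active: left 2 right 1
  9: driver got 2
Execution walk:
  shape_report([0, 7, 1, 0, 3, 1]) -> 2  [called from main, line 35]
  rank_cells([0, 7, 1, 0, 3, 1], 7) -> 1  [called from main, line 36]
  sum_active(2, 1) -> 1  [called from gauge_drift, line 29]
  gauge_drift(2, 1) -> 1  [called from main, line 38]
Log origin:
  1: logged in main at line 34
  2: logged in shape_report at line 2
  3: logged in shape_report at line 7
  4: logged in rank_cells at line 11
  5: logged in rank_cells at line 16
  6: logged in main at line 37
  7: logged in gauge_drift at line 26
  8: logged in sum_active at line 20
  9: logged in main at line 39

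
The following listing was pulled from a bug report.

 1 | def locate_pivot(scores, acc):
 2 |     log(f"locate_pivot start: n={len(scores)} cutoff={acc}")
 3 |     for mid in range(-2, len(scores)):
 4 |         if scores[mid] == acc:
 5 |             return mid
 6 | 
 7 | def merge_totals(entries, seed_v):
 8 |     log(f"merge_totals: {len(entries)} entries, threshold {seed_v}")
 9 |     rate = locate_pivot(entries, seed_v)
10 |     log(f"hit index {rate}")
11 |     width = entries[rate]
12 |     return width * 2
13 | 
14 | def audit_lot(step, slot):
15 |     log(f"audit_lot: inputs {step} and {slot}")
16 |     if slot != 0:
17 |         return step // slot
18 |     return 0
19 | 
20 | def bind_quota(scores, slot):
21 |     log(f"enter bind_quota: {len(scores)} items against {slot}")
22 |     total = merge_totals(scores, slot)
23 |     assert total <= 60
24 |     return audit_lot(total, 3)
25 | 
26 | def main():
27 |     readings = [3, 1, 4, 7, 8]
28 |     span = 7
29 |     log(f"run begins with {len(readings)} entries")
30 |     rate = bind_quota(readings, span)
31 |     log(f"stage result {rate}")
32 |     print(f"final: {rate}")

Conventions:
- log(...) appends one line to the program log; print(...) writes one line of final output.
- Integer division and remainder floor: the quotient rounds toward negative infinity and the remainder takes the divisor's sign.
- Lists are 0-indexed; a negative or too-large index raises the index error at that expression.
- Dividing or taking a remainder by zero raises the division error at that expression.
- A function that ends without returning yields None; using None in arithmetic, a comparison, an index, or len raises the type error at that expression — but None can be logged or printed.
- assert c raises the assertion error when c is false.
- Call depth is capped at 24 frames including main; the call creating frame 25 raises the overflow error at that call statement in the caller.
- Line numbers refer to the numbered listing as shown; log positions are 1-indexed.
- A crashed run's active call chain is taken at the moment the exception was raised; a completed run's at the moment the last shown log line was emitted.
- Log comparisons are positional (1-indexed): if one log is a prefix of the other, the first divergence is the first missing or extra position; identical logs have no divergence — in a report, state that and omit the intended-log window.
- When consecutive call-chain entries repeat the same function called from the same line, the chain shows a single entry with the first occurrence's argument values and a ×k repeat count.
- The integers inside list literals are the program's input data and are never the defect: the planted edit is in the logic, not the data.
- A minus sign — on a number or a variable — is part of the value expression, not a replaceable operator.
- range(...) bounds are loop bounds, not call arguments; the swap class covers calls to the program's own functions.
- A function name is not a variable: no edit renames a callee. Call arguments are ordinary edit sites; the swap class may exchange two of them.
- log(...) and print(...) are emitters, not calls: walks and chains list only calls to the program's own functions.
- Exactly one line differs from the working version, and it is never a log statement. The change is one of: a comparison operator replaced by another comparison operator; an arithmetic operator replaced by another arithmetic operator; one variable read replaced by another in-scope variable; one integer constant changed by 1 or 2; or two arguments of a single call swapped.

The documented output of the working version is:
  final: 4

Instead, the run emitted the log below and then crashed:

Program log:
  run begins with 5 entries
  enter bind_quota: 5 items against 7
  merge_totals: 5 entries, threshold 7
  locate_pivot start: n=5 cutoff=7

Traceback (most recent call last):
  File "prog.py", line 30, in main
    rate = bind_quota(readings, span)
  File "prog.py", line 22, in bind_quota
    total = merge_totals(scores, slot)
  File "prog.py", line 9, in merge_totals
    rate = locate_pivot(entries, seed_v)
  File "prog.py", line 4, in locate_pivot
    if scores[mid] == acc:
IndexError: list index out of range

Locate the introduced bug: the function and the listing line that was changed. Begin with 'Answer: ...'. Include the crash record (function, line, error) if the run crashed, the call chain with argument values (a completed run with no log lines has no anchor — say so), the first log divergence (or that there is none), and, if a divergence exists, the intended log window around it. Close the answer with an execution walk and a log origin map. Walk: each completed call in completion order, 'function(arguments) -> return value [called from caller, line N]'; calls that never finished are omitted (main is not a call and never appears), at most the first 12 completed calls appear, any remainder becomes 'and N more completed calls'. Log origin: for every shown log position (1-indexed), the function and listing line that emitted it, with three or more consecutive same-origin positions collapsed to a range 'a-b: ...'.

Answer: the defect is in locate_pivot at line 3.
Key observation: After 4 matching log lines the faulty run goes silent, while the working version continues with 'hit index 3'.
Crash: locate_pivot, line 4, IndexError.
Call chain: main -> bind_quota([3, 1, 4, 7, 8], 7) (called at line 30) -> merge_totals([3, 1, 4, 7, 8], 7) (called at line 22) -> locate_pivot([3, 1, 4, 7, 8], 7) (called at line 9).
First divergence: position 5 — the faulty run's log ends after 4 lines; the working version continues with 'hit index 3'.
Intended log window:
  3: merge_totals: 5 entries, threshold 7
  4: locate_pivot start: n=5 cutoff=7
  5: hit index 3
  6: audit_lot: inputs 14 and 3
Execution walk:
  (no call completed)
Log line origins:
  1: from main, line 29
  2: from bind_quota, line 21
  3: from merge_totals, line 8
  4: from locate_pivot, line 2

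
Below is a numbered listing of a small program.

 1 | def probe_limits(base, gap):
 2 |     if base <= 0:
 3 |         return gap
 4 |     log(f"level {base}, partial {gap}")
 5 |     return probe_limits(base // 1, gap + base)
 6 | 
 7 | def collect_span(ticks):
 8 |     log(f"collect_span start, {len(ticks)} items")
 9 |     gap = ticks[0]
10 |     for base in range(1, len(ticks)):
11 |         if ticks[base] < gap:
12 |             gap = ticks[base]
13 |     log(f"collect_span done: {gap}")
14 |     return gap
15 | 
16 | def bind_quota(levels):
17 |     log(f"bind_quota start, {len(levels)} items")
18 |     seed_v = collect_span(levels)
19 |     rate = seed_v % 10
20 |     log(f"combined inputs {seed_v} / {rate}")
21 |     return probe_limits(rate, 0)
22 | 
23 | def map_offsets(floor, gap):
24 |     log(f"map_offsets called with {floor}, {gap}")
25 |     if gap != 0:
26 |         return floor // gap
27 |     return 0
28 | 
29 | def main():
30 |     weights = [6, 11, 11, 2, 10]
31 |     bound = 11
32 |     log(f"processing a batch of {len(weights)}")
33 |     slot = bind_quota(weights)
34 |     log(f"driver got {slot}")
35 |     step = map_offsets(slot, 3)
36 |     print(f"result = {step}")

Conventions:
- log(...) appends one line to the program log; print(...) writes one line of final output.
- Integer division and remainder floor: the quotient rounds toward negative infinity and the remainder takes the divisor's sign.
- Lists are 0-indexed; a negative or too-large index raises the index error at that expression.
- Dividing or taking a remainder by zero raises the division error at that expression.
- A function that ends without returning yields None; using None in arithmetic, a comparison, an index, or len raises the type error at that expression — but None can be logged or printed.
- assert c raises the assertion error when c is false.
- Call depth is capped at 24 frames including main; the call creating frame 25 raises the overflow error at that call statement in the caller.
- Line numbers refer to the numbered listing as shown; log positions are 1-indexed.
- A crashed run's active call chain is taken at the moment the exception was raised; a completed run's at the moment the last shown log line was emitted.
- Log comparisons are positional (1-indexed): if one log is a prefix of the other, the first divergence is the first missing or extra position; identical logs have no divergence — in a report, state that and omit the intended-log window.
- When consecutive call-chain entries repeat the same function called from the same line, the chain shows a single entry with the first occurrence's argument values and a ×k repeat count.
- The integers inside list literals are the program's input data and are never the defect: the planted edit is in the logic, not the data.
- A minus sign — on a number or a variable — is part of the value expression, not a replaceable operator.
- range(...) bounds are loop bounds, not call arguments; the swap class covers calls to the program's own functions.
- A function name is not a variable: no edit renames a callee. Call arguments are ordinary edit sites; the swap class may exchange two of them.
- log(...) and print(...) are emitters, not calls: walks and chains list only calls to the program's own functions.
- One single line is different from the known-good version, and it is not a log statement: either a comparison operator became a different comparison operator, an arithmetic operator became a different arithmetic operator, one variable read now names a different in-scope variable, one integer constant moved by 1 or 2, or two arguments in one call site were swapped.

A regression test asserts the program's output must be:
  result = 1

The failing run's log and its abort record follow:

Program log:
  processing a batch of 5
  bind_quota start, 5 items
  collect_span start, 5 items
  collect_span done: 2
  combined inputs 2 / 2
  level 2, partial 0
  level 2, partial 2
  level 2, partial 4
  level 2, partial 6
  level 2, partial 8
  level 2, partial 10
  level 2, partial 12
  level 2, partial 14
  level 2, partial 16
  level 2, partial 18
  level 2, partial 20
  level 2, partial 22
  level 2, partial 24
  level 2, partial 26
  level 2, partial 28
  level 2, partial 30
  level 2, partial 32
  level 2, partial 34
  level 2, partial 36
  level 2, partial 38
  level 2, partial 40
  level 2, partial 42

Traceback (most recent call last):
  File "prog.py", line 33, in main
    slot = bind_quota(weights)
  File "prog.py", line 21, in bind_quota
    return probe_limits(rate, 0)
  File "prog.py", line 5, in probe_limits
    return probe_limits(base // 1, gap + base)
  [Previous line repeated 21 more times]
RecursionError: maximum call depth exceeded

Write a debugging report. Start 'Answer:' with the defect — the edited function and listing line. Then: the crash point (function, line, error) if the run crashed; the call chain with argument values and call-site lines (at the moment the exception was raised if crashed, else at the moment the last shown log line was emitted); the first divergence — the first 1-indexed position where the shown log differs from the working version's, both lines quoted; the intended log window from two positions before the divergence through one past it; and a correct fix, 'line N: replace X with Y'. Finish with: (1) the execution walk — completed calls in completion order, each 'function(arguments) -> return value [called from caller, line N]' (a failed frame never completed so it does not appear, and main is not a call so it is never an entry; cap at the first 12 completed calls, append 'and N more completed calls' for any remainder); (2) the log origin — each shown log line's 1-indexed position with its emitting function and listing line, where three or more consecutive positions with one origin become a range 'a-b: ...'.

Answer: the defect is in probe_limits at line 5.
Key fact: Log line 7 is where behavior first shows: 'level 2, partial 2' appears instead of 'level 1, partial 2'.
Crash: probe_limits, line 5, RecursionError.
Call chain: main -> bind_quota([6, 11, 11, 2, 10]) (called at line 33) -> probe_limits(2, 0) (called at line 21) -> probe_limits(2, 2) (called at line 5) ×21.
First divergence: position 7 — the shown line 'level 2, partial 2' should read 'level 1, partial 2'.
Intended log window:
  5: combined inputs 2 / 2
  6: level 2, partial 0
  7: level 1, partial 2
  8: driver got 3
Execution walk:
  collect_span([6, 11, 11, 2, 10]) -> 2  [called from bind_quota, line 18]
Log origin:
  1 — main, line 32
  2 — bind_quota, line 17
  3 — collect_span, line 8
  4 — collect_span, line 13
  5 — bind_quota, line 20
  6-27 — probe_limits, line 4
A correct fix: line 5: replace `//` with `-`.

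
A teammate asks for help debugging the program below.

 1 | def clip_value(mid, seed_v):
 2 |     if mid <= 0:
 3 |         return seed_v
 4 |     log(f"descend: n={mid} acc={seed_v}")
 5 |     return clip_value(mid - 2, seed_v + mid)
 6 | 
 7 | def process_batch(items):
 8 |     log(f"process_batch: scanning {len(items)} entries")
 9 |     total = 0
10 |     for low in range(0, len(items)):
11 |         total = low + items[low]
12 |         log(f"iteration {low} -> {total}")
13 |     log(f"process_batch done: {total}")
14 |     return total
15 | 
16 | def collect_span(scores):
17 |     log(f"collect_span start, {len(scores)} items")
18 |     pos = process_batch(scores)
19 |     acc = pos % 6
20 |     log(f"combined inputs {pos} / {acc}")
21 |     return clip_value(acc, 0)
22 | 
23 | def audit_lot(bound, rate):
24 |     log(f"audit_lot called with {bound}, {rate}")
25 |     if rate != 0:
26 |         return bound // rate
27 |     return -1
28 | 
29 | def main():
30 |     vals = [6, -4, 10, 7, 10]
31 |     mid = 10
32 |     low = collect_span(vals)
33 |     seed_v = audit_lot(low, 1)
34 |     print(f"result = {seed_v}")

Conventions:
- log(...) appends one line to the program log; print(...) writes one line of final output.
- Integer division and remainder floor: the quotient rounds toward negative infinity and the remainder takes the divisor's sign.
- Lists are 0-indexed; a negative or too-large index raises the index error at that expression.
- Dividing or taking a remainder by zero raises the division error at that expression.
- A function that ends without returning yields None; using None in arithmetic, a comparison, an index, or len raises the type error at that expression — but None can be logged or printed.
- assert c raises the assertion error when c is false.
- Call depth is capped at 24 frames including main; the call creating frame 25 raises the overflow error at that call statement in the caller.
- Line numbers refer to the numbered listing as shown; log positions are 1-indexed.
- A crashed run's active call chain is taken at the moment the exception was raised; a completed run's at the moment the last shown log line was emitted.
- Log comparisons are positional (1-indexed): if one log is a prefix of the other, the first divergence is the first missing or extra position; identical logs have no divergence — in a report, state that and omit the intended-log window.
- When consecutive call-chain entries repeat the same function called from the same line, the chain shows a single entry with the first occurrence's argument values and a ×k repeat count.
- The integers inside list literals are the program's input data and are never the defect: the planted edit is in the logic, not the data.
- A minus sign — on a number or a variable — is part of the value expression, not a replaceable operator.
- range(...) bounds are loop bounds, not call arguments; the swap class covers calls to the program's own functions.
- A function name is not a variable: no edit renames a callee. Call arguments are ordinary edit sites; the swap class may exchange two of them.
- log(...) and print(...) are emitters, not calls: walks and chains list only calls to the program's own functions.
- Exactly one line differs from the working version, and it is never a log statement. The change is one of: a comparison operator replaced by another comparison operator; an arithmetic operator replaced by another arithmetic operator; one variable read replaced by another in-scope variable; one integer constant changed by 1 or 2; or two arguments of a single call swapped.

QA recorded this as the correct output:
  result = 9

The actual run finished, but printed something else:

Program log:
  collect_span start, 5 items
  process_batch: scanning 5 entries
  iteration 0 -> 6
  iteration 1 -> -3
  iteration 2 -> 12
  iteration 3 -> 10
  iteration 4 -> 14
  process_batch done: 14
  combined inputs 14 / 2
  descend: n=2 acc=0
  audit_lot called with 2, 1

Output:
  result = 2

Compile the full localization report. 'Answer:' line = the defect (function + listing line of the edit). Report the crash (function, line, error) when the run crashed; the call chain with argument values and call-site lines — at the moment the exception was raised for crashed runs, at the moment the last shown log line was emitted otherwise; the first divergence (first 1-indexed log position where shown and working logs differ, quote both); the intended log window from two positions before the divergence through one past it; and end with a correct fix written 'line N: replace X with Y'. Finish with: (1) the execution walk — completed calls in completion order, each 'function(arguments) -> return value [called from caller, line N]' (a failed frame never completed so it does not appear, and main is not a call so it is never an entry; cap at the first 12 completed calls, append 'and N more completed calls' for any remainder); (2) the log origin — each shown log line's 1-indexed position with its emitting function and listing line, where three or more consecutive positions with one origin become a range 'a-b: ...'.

Answer: the defect is in process_batch at line 11.
Key fact: The earliest visible damage is log position 4 — 'iteration 1 -> -3' rather than the intended 'iteration 1 -> 2'.
Call chain: main -> audit_lot(2, 1) (called at line 33).
First divergence: position 4; shown 'iteration 1 -> -3' vs intended 'iteration 1 -> 2'.
Intended log window:
  2: process_batch: scanning 5 entries
  3: iteration 0 -> 6
  4: iteration 1 -> 2
  5: iteration 2 -> 12
Execution walk:
  process_batch([6, -4, 10, 7, 10]) -> 14  [called from collect_span, line 18]
  clip_value(0, 2) -> 2  [called from clip_value, line 5]
  clip_value(2, 0) -> 2  [called from collect_span, line 21]
  collect_span([6, -4, 10, 7, 10]) -> 2  [called from main, line 32]
  audit_lot(2, 1) -> 2  [called from main, line 33]
Log origins:
  1: from collect_span, line 17
  2: from process_batch, line 8
  3-7: from process_batch, line 12
  8: from process_batch, line 13
  9: from collect_span, line 20
  10: from clip_value, line 4
  11: from audit_lot, line 24
A correct fix: line 11: replace `low + items[low]` with `total + items[low]`.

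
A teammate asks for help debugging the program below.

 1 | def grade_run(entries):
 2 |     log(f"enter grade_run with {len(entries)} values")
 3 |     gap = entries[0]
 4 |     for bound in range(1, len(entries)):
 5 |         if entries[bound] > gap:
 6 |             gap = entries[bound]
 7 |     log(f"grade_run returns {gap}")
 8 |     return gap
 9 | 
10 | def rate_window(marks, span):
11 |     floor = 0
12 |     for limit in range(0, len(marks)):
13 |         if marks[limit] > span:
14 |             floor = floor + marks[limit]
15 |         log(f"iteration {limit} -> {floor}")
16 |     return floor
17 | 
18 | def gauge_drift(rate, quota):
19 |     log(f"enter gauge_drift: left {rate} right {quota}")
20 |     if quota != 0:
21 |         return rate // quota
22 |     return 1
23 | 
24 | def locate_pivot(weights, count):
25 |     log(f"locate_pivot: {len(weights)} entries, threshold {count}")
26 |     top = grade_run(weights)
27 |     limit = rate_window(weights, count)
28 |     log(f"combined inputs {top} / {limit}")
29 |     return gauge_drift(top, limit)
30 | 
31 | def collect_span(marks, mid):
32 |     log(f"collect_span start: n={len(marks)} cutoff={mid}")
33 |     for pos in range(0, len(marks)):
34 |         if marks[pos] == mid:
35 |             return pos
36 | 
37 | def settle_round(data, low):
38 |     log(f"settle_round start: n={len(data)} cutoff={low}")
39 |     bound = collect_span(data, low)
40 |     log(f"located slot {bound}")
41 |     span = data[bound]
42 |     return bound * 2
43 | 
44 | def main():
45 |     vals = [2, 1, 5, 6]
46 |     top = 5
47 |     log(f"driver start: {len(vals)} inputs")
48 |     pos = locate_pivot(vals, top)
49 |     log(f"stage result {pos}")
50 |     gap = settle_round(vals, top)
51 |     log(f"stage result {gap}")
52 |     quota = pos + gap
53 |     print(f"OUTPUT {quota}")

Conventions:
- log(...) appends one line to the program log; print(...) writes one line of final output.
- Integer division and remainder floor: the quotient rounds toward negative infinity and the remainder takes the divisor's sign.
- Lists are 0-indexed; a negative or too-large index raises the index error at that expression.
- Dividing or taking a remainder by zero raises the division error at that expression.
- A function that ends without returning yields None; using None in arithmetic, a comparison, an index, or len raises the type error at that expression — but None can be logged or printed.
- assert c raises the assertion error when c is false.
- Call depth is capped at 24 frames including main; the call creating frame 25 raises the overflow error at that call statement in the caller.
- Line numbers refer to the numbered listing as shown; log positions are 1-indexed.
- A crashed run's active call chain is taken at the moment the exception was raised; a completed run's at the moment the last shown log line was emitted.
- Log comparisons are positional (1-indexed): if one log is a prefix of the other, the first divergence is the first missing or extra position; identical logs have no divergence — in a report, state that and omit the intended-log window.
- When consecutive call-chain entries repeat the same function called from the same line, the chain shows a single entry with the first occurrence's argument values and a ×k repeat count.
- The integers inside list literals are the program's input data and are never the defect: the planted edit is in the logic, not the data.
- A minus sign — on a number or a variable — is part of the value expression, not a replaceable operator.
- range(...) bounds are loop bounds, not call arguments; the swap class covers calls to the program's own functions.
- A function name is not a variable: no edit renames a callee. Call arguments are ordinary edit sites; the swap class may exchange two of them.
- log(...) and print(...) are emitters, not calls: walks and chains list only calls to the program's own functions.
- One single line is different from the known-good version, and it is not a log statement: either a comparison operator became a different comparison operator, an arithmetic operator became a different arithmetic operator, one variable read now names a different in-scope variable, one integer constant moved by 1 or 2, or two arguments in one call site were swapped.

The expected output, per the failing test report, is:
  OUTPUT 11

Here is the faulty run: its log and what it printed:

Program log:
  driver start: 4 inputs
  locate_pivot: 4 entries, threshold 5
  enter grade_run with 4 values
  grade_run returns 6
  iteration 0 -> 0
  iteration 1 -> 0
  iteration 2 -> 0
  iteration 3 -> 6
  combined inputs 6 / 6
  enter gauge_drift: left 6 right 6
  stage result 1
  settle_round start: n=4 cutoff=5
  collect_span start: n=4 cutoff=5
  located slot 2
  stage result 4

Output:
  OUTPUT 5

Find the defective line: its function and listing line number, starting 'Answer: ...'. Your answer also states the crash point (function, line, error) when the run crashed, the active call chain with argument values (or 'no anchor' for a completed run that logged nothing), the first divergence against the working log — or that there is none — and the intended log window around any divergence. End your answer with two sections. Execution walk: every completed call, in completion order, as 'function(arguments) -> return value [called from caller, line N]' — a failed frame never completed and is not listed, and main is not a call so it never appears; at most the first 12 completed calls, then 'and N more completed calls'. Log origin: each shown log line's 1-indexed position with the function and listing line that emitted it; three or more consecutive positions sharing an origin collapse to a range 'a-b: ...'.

Answer: the defect is in settle_round at line 42.
Key observation: Log line 15 is where behavior first shows: 'stage result 4' appears instead of 'stage result 10'.
Call chain: main.
First divergence: position 15; shown 'stage result 4' vs intended 'stage result 10'.
Intended log window:
  13: collect_span start: n=4 cutoff=5
  14: located slot 2
  15: stage result 10
Execution walk:
  grade_run([2, 1, 5, 6]) -> 6  [called from locate_pivot, line 26]
  rate_window([2, 1, 5, 6], 5) -> 6  [called from locate_pivot, line 27]
  gauge_drift(6, 6) -> 1  [called from locate_pivot, line 29]
  locate_pivot([2, 1, 5, 6], 5) -> 1  [called from main, line 48]
  collect_span([2, 1, 5, 6], 5) -> 2  [called from settle_round, line 39]
  settle_round([2, 1, 5, 6], 5) -> 4  [called from main, line 50]
Log origin:
  1 — main, line 47
  2 — locate_pivot, line 25
  3 — grade_run, line 2
  4 — grade_run, line 7
  5-8 — rate_window, line 15
  9 — locate_pivot, line 28
  10 — gauge_drift, line 19
  11 — main, line 49
  12 — settle_round, line 38
  13 — collect_span, line 32
  14 — settle_round, line 40
  15 — main, line 51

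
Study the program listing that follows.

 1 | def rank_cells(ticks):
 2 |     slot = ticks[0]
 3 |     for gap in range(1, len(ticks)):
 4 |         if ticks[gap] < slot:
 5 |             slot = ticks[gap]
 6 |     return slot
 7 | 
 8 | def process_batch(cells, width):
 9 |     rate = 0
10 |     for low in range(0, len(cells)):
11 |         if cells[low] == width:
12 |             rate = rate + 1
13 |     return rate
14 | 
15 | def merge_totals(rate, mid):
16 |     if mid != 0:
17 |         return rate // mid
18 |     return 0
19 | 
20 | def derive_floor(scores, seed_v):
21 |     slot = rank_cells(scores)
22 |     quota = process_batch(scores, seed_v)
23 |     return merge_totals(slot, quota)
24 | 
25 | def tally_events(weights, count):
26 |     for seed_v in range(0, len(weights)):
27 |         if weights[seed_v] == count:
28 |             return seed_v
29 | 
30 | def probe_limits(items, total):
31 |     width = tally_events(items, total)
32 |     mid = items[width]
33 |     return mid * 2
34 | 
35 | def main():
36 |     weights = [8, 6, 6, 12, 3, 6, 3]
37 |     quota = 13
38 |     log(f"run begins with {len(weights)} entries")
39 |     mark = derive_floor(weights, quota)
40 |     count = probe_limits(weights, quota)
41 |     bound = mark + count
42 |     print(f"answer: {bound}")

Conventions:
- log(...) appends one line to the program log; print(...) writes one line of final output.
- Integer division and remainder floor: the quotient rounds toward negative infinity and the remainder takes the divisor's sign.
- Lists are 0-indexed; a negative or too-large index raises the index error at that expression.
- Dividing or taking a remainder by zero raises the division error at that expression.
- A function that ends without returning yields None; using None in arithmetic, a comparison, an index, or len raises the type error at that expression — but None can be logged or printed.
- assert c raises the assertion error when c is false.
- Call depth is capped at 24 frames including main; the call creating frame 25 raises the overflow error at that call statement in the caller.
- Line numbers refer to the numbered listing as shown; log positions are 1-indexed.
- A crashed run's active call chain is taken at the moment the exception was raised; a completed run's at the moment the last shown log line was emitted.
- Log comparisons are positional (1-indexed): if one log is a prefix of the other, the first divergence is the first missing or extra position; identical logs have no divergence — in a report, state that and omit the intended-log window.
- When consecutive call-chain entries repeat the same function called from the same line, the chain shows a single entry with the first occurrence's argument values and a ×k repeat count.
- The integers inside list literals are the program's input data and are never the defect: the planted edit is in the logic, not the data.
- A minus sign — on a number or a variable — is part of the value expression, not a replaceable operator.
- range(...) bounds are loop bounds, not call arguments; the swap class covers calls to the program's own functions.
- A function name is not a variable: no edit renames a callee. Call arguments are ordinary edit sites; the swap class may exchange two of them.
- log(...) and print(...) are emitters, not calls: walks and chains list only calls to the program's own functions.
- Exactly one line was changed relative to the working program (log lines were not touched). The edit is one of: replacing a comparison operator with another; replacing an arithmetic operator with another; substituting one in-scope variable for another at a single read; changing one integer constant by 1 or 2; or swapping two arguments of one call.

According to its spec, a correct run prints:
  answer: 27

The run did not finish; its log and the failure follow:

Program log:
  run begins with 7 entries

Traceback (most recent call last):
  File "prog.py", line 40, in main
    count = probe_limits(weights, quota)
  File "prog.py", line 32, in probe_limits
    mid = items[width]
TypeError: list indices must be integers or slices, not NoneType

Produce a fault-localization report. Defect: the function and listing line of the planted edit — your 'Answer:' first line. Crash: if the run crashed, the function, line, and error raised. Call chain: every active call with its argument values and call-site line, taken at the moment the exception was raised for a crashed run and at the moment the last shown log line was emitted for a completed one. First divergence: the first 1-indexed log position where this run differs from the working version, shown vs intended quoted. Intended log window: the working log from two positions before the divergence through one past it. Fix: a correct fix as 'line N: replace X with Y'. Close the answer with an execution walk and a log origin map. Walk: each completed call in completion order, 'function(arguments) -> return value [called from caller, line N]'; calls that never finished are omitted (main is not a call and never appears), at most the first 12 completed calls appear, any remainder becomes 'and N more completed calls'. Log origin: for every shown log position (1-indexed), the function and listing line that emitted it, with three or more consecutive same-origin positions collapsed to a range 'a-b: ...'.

Answer: the defect is in main at line 37.
Key observation: All emitted log lines are correct; the crash alone marks the defect.
Crash: probe_limits, line 32, TypeError.
Call chain: main -> probe_limits([8, 6, 6, 12, 3, 6, 3], 13) (called at line 40).
First divergence: there is none — every log position agrees.
Execution walk:
  rank_cells([8, 6, 6, 12, 3, 6, 3]) -> 3  [called from derive_floor, line 21]
  process_batch([8, 6, 6, 12, 3, 6, 3], 13) -> 0  [called from derive_floor, line 22]
  merge_totals(3, 0) -> 0  [called from derive_floor, line 23]
  derive_floor([8, 6, 6, 12, 3, 6, 3], 13) -> 0  [called from main, line 39]
  tally_events([8, 6, 6, 12, 3, 6, 3], 13) -> None  [called from probe_limits, line 31]
Log origins:
  1: logged in main at line 38
A correct fix: line 37: replace `13` with `12`.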